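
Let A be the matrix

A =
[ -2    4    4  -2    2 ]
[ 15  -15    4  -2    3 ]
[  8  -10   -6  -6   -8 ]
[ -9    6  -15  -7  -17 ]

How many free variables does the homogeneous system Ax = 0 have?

Row reduce to echelon form.
R2 ← R2 + (15/2)·R1: [0, 15, 34, -17, 18]
R3 ← R3 + (4)·R1: [0, 6, 10, -14, 0]
R4 ← R4 − (9/2)·R1: [0, -12, -33, 2, -26]
R3 ← R3 − (2/5)·R2: [0, 0, -18/5, -36/5, -36/5]
R4 ← R4 + (4/5)·R2: [0, 0, -29/5, -58/5, -58/5]
R4 ← R4 − (29/18)·R3: [0, 0, 0, 0, 0]
3 nonzero rows, so rank(A) = 3.
A has 5 columns; by rank–nullity, nullity = 5 − 3 = 2.

2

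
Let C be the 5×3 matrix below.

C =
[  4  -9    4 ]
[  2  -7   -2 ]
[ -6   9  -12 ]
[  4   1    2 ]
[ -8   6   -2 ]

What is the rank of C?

3

Row reduce to echelon form.
R2 ← R2 − (1/2)·R1: [0, -5/2, -4]
R3 ← R3 + (3/2)·R1: [0, -9/2, -6]
R4 ← R4 − R1: [0, 10, -2]
R5 ← R5 + (2)·R1: [0, -12, 6]
R3 ← R3 − (9/5)·R2: [0, 0, 6/5]
R4 ← R4 + (4)·R2: [0, 0, -18]
R5 ← R5 − (24/5)·R2: [0, 0, 126/5]
R4 ← R4 + (15)·R3: [0, 0, 0]
R5 ← R5 − (21)·R3: [0, 0, 0]
Echelon form has 3 nonzero rows, so rank(C) = 3.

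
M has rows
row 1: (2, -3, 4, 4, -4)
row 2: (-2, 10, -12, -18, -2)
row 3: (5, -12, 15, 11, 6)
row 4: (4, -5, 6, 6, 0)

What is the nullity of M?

Row reduce to echelon form.
R2 ← R2 + R1: [0, 7, -8, -14, -6]
R3 ← R3 − (5/2)·R1: [0, -9/2, 5, 1, 16]
R4 ← R4 − (2)·R1: [0, 1, -2, -2, 8]
R3 ← R3 + (9/14)·R2: [0, 0, -1/7, -8, 85/7]
R4 ← R4 − (1/7)·R2: [0, 0, -6/7, 0, 62/7]
R4 ← R4 − (6)·R3: [0, 0, 0, 48, -64]
4 nonzero rows, so rank(M) = 4.
M has 5 columns; by rank–nullity, nullity = 5 − 4 = 1.

1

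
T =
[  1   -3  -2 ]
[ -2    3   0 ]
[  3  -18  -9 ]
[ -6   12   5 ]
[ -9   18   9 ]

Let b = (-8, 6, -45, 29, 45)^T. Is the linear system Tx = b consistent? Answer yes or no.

yes

Row reduce the augmented matrix [T | b].
R2 ← R2 + (2)·R1: [0, -3, -4, -10]
R3 ← R3 − (3)·R1: [0, -9, -3, -21]
R4 ← R4 + (6)·R1: [0, -6, -7, -19]
R5 ← R5 + (9)·R1: [0, -9, -9, -27]
R3 ← R3 − (3)·R2: [0, 0, 9, 9]
R4 ← R4 − (2)·R2: [0, 0, 1, 1]
R5 ← R5 − (3)·R2: [0, 0, 3, 3]
R4 ← R4 − (1/9)·R3: [0, 0, 0, 0]
R5 ← R5 − (1/3)·R3: [0, 0, 0, 0]
The echelon form has 3 nonzero rows, and every pivot lies in the first 3 columns, so rank(T) = rank([T|b]) = 3.
The system is consistent.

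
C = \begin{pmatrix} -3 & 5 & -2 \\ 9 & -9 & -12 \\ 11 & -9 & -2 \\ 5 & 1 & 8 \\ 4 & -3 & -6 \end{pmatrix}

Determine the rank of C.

3

Row reduce to echelon form.
R2 ← R2 + (3)·R1: [0, 6, -18]
R3 ← R3 + (11/3)·R1: [0, 28/3, -28/3]
R4 ← R4 + (5/3)·R1: [0, 28/3, 14/3]
R5 ← R5 + (4/3)·R1: [0, 11/3, -26/3]
R3 ← R3 − (14/9)·R2: [0, 0, 56/3]
R4 ← R4 − (14/9)·R2: [0, 0, 98/3]
R5 ← R5 − (11/18)·R2: [0, 0, 7/3]
R4 ← R4 − (7/4)·R3: [0, 0, 0]
R5 ← R5 − (1/8)·R3: [0, 0, 0]
Echelon form has 3 nonzero rows, so rank(C) = 3.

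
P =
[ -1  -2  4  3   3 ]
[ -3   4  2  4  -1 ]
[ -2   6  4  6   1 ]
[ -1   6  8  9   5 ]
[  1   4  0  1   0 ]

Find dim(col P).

3

Row reduce to echelon form.
R2 ← R2 − (3)·R1: [0, 10, -10, -5, -10]
R3 ← R3 − (2)·R1: [0, 10, -4, 0, -5]
R4 ← R4 − R1: [0, 8, 4, 6, 2]
R5 ← R5 + R1: [0, 2, 4, 4, 3]
R3 ← R3 − R2: [0, 0, 6, 5, 5]
R4 ← R4 − (4/5)·R2: [0, 0, 12, 10, 10]
R5 ← R5 − (1/5)·R2: [0, 0, 6, 5, 5]
R4 ← R4 − (2)·R3: [0, 0, 0, 0, 0]
R5 ← R5 − R3: [0, 0, 0, 0, 0]
Echelon form has 3 nonzero rows, so rank(P) = 3.
The column space has dimension equal to the rank: 3.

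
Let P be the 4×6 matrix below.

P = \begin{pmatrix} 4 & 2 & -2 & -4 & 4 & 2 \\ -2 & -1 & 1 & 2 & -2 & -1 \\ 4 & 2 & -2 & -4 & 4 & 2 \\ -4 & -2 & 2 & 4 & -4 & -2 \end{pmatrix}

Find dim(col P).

Row reduce to echelon form.
R2 ← R2 + (1/2)·R1: [0, 0, 0, 0, 0, 0]
R3 ← R3 − R1: [0, 0, 0, 0, 0, 0]
R4 ← R4 + R1: [0, 0, 0, 0, 0, 0]
Echelon form has 1 nonzero row, so rank(P) = 1.
The column space has dimension equal to the rank: 1.

1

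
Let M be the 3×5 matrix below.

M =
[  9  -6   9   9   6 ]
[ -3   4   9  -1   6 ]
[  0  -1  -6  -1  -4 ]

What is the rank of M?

2

Row reduce to echelon form.
R2 ← R2 + (1/3)·R1: [0, 2, 12, 2, 8]
R3 ← R3 + (1/2)·R2: [0, 0, 0, 0, 0]
Echelon form has 2 nonzero rows, so rank(M) = 2.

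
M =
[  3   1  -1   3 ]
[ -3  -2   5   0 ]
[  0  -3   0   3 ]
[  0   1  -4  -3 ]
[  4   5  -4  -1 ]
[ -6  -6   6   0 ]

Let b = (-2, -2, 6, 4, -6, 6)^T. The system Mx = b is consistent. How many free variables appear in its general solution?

Row reduce the augmented matrix [M | b].
R2 ← R2 + R1: [0, -1, 4, 3, -4]
R5 ← R5 − (4/3)·R1: [0, 11/3, -8/3, -5, -10/3]
R6 ← R6 + (2)·R1: [0, -4, 4, 6, 2]
R3 ← R3 − (3)·R2: [0, 0, -12, -6, 18]
R4 ← R4 + R2: [0, 0, 0, 0, 0]
R5 ← R5 + (11/3)·R2: [0, 0, 12, 6, -18]
R6 ← R6 − (4)·R2: [0, 0, -12, -6, 18]
R5 ← R5 + R3: [0, 0, 0, 0, 0]
R6 ← R6 − R3: [0, 0, 0, 0, 0]
The echelon form has 3 nonzero rows, and every pivot lies in the first 4 columns, so rank(M) = rank([M|b]) = 3.
The system is consistent.
Free variables = (unknowns) − (rank) = 4 − 3 = 1.

1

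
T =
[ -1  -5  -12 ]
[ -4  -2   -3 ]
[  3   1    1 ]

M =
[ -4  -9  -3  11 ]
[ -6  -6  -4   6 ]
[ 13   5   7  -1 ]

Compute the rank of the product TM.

2

First compute TM:
[[-122, -21, -61, -29],
 [-11,  33,  -1, -53],
 [ -5, -28,  -6,  38]]
Now row reduce the product.
R2 ← R2 − (11/122)·R1: [0, 4257/122, 9/2, -6147/122]
R3 ← R3 − (5/122)·R1: [0, -3311/122, -7/2, 4781/122]
R3 ← R3 + (7/9)·R2: [0, 0, 0, 0]
2 nonzero rows, so rank(TM) = 2.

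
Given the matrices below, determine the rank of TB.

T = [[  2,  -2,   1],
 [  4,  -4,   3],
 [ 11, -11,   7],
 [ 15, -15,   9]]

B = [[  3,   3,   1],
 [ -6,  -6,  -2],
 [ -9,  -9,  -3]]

First compute TB:
[[  9,   9,   3],
 [  9,   9,   3],
 [ 36,  36,  12],
 [ 54,  54,  18]]
Now row reduce the product.
R2 ← R2 − R1: [0, 0, 0]
R3 ← R3 − (4)·R1: [0, 0, 0]
R4 ← R4 − (6)·R1: [0, 0, 0]
1 nonzero row, so rank(TB) = 1.

1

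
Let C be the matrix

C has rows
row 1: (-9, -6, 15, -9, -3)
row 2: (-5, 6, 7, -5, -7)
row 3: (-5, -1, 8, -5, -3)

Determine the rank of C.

Row reduce to echelon form.
R2 ← R2 − (5/9)·R1: [0, 28/3, -4/3, 0, -16/3]
R3 ← R3 − (5/9)·R1: [0, 7/3, -1/3, 0, -4/3]
R3 ← R3 − (1/4)·R2: [0, 0, 0, 0, 0]
Echelon form has 2 nonzero rows, so rank(C) = 2.

2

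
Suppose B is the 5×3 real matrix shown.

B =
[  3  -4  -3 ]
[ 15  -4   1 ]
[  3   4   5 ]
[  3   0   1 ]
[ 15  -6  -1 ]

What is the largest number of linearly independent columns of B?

Row reduce to echelon form.
R2 ← R2 − (5)·R1: [0, 16, 16]
R3 ← R3 − R1: [0, 8, 8]
R4 ← R4 − R1: [0, 4, 4]
R5 ← R5 − (5)·R1: [0, 14, 14]
R3 ← R3 − (1/2)·R2: [0, 0, 0]
R4 ← R4 − (1/4)·R2: [0, 0, 0]
R5 ← R5 − (7/8)·R2: [0, 0, 0]
Echelon form has 2 nonzero rows, so rank(B) = 2.
The rank gives the maximum number of linearly independent columns: 2.

2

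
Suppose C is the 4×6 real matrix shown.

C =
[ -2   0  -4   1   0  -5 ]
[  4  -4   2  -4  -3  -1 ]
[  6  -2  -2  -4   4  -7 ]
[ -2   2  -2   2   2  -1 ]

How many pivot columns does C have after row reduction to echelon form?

Row reduce to echelon form.
R2 ← R2 + (2)·R1: [0, -4, -6, -2, -3, -11]
R3 ← R3 + (3)·R1: [0, -2, -14, -1, 4, -22]
R4 ← R4 − R1: [0, 2, 2, 1, 2, 4]
R3 ← R3 − (1/2)·R2: [0, 0, -11, 0, 11/2, -33/2]
R4 ← R4 + (1/2)·R2: [0, 0, -1, 0, 1/2, -3/2]
R4 ← R4 − (1/11)·R3: [0, 0, 0, 0, 0, 0]
Echelon form has 3 nonzero rows, so rank(C) = 3.
Each nonzero row contributes one pivot column: 3 pivot columns.

3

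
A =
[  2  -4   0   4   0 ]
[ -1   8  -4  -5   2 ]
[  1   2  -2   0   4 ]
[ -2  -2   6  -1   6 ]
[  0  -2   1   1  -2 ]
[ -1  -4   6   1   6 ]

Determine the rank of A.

Row reduce to echelon form.
R2 ← R2 + (1/2)·R1: [0, 6, -4, -3, 2]
R3 ← R3 − (1/2)·R1: [0, 4, -2, -2, 4]
R4 ← R4 + R1: [0, -6, 6, 3, 6]
R6 ← R6 + (1/2)·R1: [0, -6, 6, 3, 6]
R3 ← R3 − (2/3)·R2: [0, 0, 2/3, 0, 8/3]
R4 ← R4 + R2: [0, 0, 2, 0, 8]
R5 ← R5 + (1/3)·R2: [0, 0, -1/3, 0, -4/3]
R6 ← R6 + R2: [0, 0, 2, 0, 8]
R4 ← R4 − (3)·R3: [0, 0, 0, 0, 0]
R5 ← R5 + (1/2)·R3: [0, 0, 0, 0, 0]
R6 ← R6 − (3)·R3: [0, 0, 0, 0, 0]
Echelon form has 3 nonzero rows, so rank(A) = 3.

3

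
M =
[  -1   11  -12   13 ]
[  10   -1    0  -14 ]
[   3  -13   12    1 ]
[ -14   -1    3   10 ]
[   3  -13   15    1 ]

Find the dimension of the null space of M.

0

Row reduce to echelon form.
R2 ← R2 + (10)·R1: [0, 109, -120, 116]
R3 ← R3 + (3)·R1: [0, 20, -24, 40]
R4 ← R4 − (14)·R1: [0, -155, 171, -172]
R5 ← R5 + (3)·R1: [0, 20, -21, 40]
R3 ← R3 − (20/109)·R2: [0, 0, -216/109, 2040/109]
R4 ← R4 + (155/109)·R2: [0, 0, 39/109, -768/109]
R5 ← R5 − (20/109)·R2: [0, 0, 111/109, 2040/109]
R4 ← R4 + (13/72)·R3: [0, 0, 0, -11/3]
R5 ← R5 + (37/72)·R3: [0, 0, 0, 85/3]
R5 ← R5 + (85/11)·R4: [0, 0, 0, 0]
4 nonzero rows, so rank(M) = 4.
M has 4 columns; by rank–nullity, nullity = 4 − 4 = 0.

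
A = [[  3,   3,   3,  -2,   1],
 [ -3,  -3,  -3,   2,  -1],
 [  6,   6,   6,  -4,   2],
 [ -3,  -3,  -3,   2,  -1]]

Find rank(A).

Row reduce to echelon form.
R2 ← R2 + R1: [0, 0, 0, 0, 0]
R3 ← R3 − (2)·R1: [0, 0, 0, 0, 0]
R4 ← R4 + R1: [0, 0, 0, 0, 0]
Echelon form has 1 nonzero row, so rank(A) = 1.

1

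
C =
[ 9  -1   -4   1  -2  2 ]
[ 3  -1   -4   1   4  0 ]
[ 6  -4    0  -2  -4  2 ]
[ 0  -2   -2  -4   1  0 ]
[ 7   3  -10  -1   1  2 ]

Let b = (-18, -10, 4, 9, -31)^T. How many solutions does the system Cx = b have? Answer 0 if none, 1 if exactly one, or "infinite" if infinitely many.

infinite

Row reduce the augmented matrix [C | b].
R2 ← R2 − (1/3)·R1: [0, -2/3, -8/3, 2/3, 14/3, -2/3, -4]
R3 ← R3 − (2/3)·R1: [0, -10/3, 8/3, -8/3, -8/3, 2/3, 16]
R5 ← R5 − (7/9)·R1: [0, 34/9, -62/9, -16/9, 23/9, 4/9, -17]
R3 ← R3 − (5)·R2: [0, 0, 16, -6, -26, 4, 36]
R4 ← R4 − (3)·R2: [0, 0, 6, -6, -13, 2, 21]
R5 ← R5 + (17/3)·R2: [0, 0, -22, 2, 29, -10/3, -119/3]
R4 ← R4 − (3/8)·R3: [0, 0, 0, -15/4, -13/4, 1/2, 15/2]
R5 ← R5 + (11/8)·R3: [0, 0, 0, -25/4, -27/4, 13/6, 59/6]
R5 ← R5 − (5/3)·R4: [0, 0, 0, 0, -4/3, 4/3, -8/3]
The echelon form has 5 nonzero rows, and every pivot lies in the first 6 columns, so rank(C) = rank([C|b]) = 5.
The system is consistent.
rank = 5 < 6 unknowns, so there are infinitely many solutions.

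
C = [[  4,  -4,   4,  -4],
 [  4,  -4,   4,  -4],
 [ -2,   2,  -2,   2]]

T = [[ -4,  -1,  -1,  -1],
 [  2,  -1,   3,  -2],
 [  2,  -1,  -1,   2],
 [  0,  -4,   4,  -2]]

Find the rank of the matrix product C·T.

First compute CT:
[[-16,  12, -36,  20],
 [-16,  12, -36,  20],
 [  8,  -6,  18, -10]]
Now row reduce the product.
R2 ← R2 − R1: [0, 0, 0, 0]
R3 ← R3 + (1/2)·R1: [0, 0, 0, 0]
1 nonzero row, so rank(CT) = 1.

1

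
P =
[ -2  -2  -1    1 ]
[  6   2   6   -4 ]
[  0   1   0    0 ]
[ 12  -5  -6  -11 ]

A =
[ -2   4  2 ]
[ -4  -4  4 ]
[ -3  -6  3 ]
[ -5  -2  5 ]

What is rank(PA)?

First compute PA:
[[ 10,   4, -10],
 [-18, -12,  18],
 [ -4,  -4,   4],
 [ 69, 126, -69]]
Now row reduce the product.
R2 ← R2 + (9/5)·R1: [0, -24/5, 0]
R3 ← R3 + (2/5)·R1: [0, -12/5, 0]
R4 ← R4 − (69/10)·R1: [0, 492/5, 0]
R3 ← R3 − (1/2)·R2: [0, 0, 0]
R4 ← R4 + (41/2)·R2: [0, 0, 0]
2 nonzero rows, so rank(PA) = 2.

2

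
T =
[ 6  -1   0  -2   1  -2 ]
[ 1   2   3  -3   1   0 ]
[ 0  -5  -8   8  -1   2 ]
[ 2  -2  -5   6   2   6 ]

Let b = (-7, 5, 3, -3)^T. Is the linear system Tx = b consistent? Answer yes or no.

Row reduce the augmented matrix [T | b].
R2 ← R2 − (1/6)·R1: [0, 13/6, 3, -8/3, 5/6, 1/3, 37/6]
R4 ← R4 − (1/3)·R1: [0, -5/3, -5, 20/3, 5/3, 20/3, -2/3]
R3 ← R3 + (30/13)·R2: [0, 0, -14/13, 24/13, 12/13, 36/13, 224/13]
R4 ← R4 + (10/13)·R2: [0, 0, -35/13, 60/13, 30/13, 90/13, 53/13]
R4 ← R4 − (5/2)·R3: [0, 0, 0, 0, 0, 0, -39]
The echelon form has 4 nonzero rows; the last pivot sits in the augmented column, so rank(T) = 3 but rank([T|b]) = 4.
Since the ranks differ, the system is inconsistent.

no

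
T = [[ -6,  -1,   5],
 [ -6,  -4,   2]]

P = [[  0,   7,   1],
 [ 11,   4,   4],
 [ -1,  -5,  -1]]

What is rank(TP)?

2

First compute TP:
[[-16, -71, -15],
 [-46, -68, -24]]
Now row reduce the product.
R2 ← R2 − (23/8)·R1: [0, 1089/8, 153/8]
2 nonzero rows, so rank(TP) = 2.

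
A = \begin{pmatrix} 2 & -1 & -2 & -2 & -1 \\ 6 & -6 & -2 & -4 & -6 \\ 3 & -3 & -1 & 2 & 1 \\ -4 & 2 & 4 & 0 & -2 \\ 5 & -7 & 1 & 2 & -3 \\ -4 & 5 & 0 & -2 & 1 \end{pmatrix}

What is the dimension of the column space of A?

3

Row reduce to echelon form.
R2 ← R2 − (3)·R1: [0, -3, 4, 2, -3]
R3 ← R3 − (3/2)·R1: [0, -3/2, 2, 5, 5/2]
R4 ← R4 + (2)·R1: [0, 0, 0, -4, -4]
R5 ← R5 − (5/2)·R1: [0, -9/2, 6, 7, -1/2]
R6 ← R6 + (2)·R1: [0, 3, -4, -6, -1]
R3 ← R3 − (1/2)·R2: [0, 0, 0, 4, 4]
R5 ← R5 − (3/2)·R2: [0, 0, 0, 4, 4]
R6 ← R6 + R2: [0, 0, 0, -4, -4]
R4 ← R4 + R3: [0, 0, 0, 0, 0]
R5 ← R5 − R3: [0, 0, 0, 0, 0]
R6 ← R6 + R3: [0, 0, 0, 0, 0]
Echelon form has 3 nonzero rows, so rank(A) = 3.
The column space has dimension equal to the rank: 3.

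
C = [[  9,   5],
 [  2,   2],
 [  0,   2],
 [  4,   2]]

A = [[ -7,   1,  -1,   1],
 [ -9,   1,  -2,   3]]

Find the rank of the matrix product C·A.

2

First compute CA:
[[-108,  14, -19,  24],
 [-32,   4,  -6,   8],
 [-18,   2,  -4,   6],
 [-46,   6,  -8,  10]]
Now row reduce the product.
R2 ← R2 − (8/27)·R1: [0, -4/27, -10/27, 8/9]
R3 ← R3 − (1/6)·R1: [0, -1/3, -5/6, 2]
R4 ← R4 − (23/54)·R1: [0, 1/27, 5/54, -2/9]
R3 ← R3 − (9/4)·R2: [0, 0, 0, 0]
R4 ← R4 + (1/4)·R2: [0, 0, 0, 0]
2 nonzero rows, so rank(CA) = 2.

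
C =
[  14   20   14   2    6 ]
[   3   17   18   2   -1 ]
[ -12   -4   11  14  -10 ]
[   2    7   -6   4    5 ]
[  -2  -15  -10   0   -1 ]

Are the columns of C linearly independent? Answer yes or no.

Row reduce C to echelon form.
R2 ← R2 − (3/14)·R1: [0, 89/7, 15, 11/7, -16/7]
R3 ← R3 + (6/7)·R1: [0, 92/7, 23, 110/7, -34/7]
R4 ← R4 − (1/7)·R1: [0, 29/7, -8, 26/7, 29/7]
R5 ← R5 + (1/7)·R1: [0, -85/7, -8, 2/7, -1/7]
R3 ← R3 − (92/89)·R2: [0, 0, 667/89, 1254/89, -222/89]
R4 ← R4 − (29/89)·R2: [0, 0, -1147/89, 285/89, 435/89]
R5 ← R5 + (85/89)·R2: [0, 0, 563/89, 159/89, -207/89]
R4 ← R4 + (1147/667)·R3: [0, 0, 0, 18297/667, 399/667]
R5 ← R5 − (563/667)·R3: [0, 0, 0, -6741/667, -147/667]
R5 ← R5 + (7/19)·R4: [0, 0, 0, 0, 0]
4 pivots among 5 columns.
Only 4 < 5 pivot columns, so the columns are linearly dependent.

no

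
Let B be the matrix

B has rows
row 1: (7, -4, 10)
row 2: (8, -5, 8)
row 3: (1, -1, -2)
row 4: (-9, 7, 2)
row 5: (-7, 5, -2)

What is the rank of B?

2

Row reduce to echelon form.
R2 ← R2 − (8/7)·R1: [0, -3/7, -24/7]
R3 ← R3 − (1/7)·R1: [0, -3/7, -24/7]
R4 ← R4 + (9/7)·R1: [0, 13/7, 104/7]
R5 ← R5 + R1: [0, 1, 8]
R3 ← R3 − R2: [0, 0, 0]
R4 ← R4 + (13/3)·R2: [0, 0, 0]
R5 ← R5 + (7/3)·R2: [0, 0, 0]
Echelon form has 2 nonzero rows, so rank(B) = 2.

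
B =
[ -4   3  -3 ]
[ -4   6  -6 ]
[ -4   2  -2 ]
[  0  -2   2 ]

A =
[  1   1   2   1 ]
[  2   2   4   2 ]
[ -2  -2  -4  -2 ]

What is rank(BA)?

1

First compute BA:
[[  8,   8,  16,   8],
 [ 20,  20,  40,  20],
 [  4,   4,   8,   4],
 [ -8,  -8, -16,  -8]]
Now row reduce the product.
R2 ← R2 − (5/2)·R1: [0, 0, 0, 0]
R3 ← R3 − (1/2)·R1: [0, 0, 0, 0]
R4 ← R4 + R1: [0, 0, 0, 0]
1 nonzero row, so rank(BA) = 1.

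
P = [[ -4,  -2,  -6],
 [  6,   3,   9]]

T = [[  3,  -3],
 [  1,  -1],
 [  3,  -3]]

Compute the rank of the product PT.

1

First compute PT:
[[-32,  32],
 [ 48, -48]]
Now row reduce the product.
R2 ← R2 + (3/2)·R1: [0, 0]
1 nonzero row, so rank(PT) = 1.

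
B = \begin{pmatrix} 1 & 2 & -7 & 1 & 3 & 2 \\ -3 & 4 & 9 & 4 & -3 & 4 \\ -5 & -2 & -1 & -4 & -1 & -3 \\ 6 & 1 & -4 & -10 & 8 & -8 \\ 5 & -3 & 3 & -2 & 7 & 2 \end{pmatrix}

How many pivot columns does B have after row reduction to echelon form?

5

Row reduce to echelon form.
R2 ← R2 + (3)·R1: [0, 10, -12, 7, 6, 10]
R3 ← R3 + (5)·R1: [0, 8, -36, 1, 14, 7]
R4 ← R4 − (6)·R1: [0, -11, 38, -16, -10, -20]
R5 ← R5 − (5)·R1: [0, -13, 38, -7, -8, -8]
R3 ← R3 − (4/5)·R2: [0, 0, -132/5, -23/5, 46/5, -1]
R4 ← R4 + (11/10)·R2: [0, 0, 124/5, -83/10, -17/5, -9]
R5 ← R5 + (13/10)·R2: [0, 0, 112/5, 21/10, -1/5, 5]
R4 ← R4 + (31/33)·R3: [0, 0, 0, -833/66, 173/33, -328/33]
R5 ← R5 + (28/33)·R3: [0, 0, 0, -119/66, 251/33, 137/33]
R5 ← R5 − (1/7)·R4: [0, 0, 0, 0, 48/7, 39/7]
Echelon form has 5 nonzero rows, so rank(B) = 5.
Each nonzero row contributes one pivot column: 5 pivot columns.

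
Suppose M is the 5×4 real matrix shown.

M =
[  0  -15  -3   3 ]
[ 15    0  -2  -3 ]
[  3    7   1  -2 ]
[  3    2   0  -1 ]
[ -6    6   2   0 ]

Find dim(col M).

2

Row reduce to echelon form.
Swap R1 ↔ R2
R3 ← R3 − (1/5)·R1: [0, 7, 7/5, -7/5]
R4 ← R4 − (1/5)·R1: [0, 2, 2/5, -2/5]
R5 ← R5 + (2/5)·R1: [0, 6, 6/5, -6/5]
R3 ← R3 + (7/15)·R2: [0, 0, 0, 0]
R4 ← R4 + (2/15)·R2: [0, 0, 0, 0]
R5 ← R5 + (2/5)·R2: [0, 0, 0, 0]
Echelon form has 2 nonzero rows, so rank(M) = 2.
The column space has dimension equal to the rank: 2.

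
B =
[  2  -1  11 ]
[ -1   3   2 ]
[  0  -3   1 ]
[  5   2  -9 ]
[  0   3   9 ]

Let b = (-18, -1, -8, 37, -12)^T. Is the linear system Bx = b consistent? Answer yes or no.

yes

Row reduce the augmented matrix [B | b].
R2 ← R2 + (1/2)·R1: [0, 5/2, 15/2, -10]
R4 ← R4 − (5/2)·R1: [0, 9/2, -73/2, 82]
R3 ← R3 + (6/5)·R2: [0, 0, 10, -20]
R4 ← R4 − (9/5)·R2: [0, 0, -50, 100]
R5 ← R5 − (6/5)·R2: [0, 0, 0, 0]
R4 ← R4 + (5)·R3: [0, 0, 0, 0]
The echelon form has 3 nonzero rows, and every pivot lies in the first 3 columns, so rank(B) = rank([B|b]) = 3.
The system is consistent.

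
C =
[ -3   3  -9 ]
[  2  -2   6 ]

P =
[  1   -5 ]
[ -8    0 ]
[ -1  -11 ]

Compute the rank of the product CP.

First compute CP:
[[-18, 114],
 [ 12, -76]]
Now row reduce the product.
R2 ← R2 + (2/3)·R1: [0, 0]
1 nonzero row, so rank(CP) = 1.

1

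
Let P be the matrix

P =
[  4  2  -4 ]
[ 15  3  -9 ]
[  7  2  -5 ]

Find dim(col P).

Row reduce to echelon form.
R2 ← R2 − (15/4)·R1: [0, -9/2, 6]
R3 ← R3 − (7/4)·R1: [0, -3/2, 2]
R3 ← R3 − (1/3)·R2: [0, 0, 0]
Echelon form has 2 nonzero rows, so rank(P) = 2.
The column space has dimension equal to the rank: 2.

2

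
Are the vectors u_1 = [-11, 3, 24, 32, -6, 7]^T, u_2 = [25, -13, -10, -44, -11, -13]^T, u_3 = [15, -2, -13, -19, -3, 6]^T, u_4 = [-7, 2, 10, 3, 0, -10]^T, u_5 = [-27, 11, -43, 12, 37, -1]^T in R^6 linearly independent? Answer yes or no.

yes

Form the matrix with these vectors as rows and row reduce.
R2 ← R2 + (25/11)·R1: [0, -68/11, 490/11, 316/11, -271/11, 32/11]
R3 ← R3 + (15/11)·R1: [0, 23/11, 217/11, 271/11, -123/11, 171/11]
R4 ← R4 − (7/11)·R1: [0, 1/11, -58/11, -191/11, 42/11, -159/11]
R5 ← R5 − (27/11)·R1: [0, 40/11, -1121/11, -732/11, 569/11, -200/11]
R3 ← R3 + (23/68)·R2: [0, 0, 1183/34, 584/17, -1327/68, 281/17]
R4 ← R4 + (1/68)·R2: [0, 0, -157/34, -288/17, 235/68, -245/17]
R5 ← R5 + (10/17)·R2: [0, 0, -1287/17, -844/17, 633/17, -280/17]
R4 ← R4 + (157/1183)·R3: [0, 0, 0, -14648/1183, 2049/2366, -14454/1183]
R5 ← R5 + (198/91)·R3: [0, 0, 0, 2284/91, -951/182, 1774/91]
R5 ← R5 + (7423/3662)·R4: [0, 0, 0, 0, -25413/7324, -9653/1831]
5 nonzero rows, so the 5 vectors span a space of dimension 5.
Since 5 = 5, the vectors are linearly independent.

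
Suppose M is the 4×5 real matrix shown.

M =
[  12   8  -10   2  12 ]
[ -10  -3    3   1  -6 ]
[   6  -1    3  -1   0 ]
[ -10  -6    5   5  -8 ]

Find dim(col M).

4

Row reduce to echelon form.
R2 ← R2 + (5/6)·R1: [0, 11/3, -16/3, 8/3, 4]
R3 ← R3 − (1/2)·R1: [0, -5, 8, -2, -6]
R4 ← R4 + (5/6)·R1: [0, 2/3, -10/3, 20/3, 2]
R3 ← R3 + (15/11)·R2: [0, 0, 8/11, 18/11, -6/11]
R4 ← R4 − (2/11)·R2: [0, 0, -26/11, 68/11, 14/11]
R4 ← R4 + (13/4)·R3: [0, 0, 0, 23/2, -1/2]
Echelon form has 4 nonzero rows, so rank(M) = 4.
The column space has dimension equal to the rank: 4.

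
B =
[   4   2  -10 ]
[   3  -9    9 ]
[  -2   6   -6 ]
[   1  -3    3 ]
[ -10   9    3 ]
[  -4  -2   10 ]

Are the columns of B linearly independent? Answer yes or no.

Row reduce B to echelon form.
R2 ← R2 − (3/4)·R1: [0, -21/2, 33/2]
R3 ← R3 + (1/2)·R1: [0, 7, -11]
R4 ← R4 − (1/4)·R1: [0, -7/2, 11/2]
R5 ← R5 + (5/2)·R1: [0, 14, -22]
R6 ← R6 + R1: [0, 0, 0]
R3 ← R3 + (2/3)·R2: [0, 0, 0]
R4 ← R4 − (1/3)·R2: [0, 0, 0]
R5 ← R5 + (4/3)·R2: [0, 0, 0]
2 pivots among 3 columns.
Only 2 < 3 pivot columns, so the columns are linearly dependent.

no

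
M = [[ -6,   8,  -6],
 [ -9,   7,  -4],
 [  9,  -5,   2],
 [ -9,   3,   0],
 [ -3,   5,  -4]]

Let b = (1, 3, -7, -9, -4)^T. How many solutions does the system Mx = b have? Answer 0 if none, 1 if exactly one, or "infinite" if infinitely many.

0

Row reduce the augmented matrix [M | b].
R2 ← R2 − (3/2)·R1: [0, -5, 5, 3/2]
R3 ← R3 + (3/2)·R1: [0, 7, -7, -11/2]
R4 ← R4 − (3/2)·R1: [0, -9, 9, -21/2]
R5 ← R5 − (1/2)·R1: [0, 1, -1, -9/2]
R3 ← R3 + (7/5)·R2: [0, 0, 0, -17/5]
R4 ← R4 − (9/5)·R2: [0, 0, 0, -66/5]
R5 ← R5 + (1/5)·R2: [0, 0, 0, -21/5]
R4 ← R4 − (66/17)·R3: [0, 0, 0, 0]
R5 ← R5 − (21/17)·R3: [0, 0, 0, 0]
The echelon form has 3 nonzero rows; the last pivot sits in the augmented column, so rank(M) = 2 but rank([M|b]) = 3.
Since the ranks differ, the system is inconsistent.
It has no solutions.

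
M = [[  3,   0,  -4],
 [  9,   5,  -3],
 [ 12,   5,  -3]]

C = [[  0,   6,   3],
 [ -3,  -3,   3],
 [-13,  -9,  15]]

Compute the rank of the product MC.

First compute MC:
[[ 52,  54, -51],
 [ 24,  66,  -3],
 [ 24,  84,   6]]
Now row reduce the product.
R2 ← R2 − (6/13)·R1: [0, 534/13, 267/13]
R3 ← R3 − (6/13)·R1: [0, 768/13, 384/13]
R3 ← R3 − (128/89)·R2: [0, 0, 0]
2 nonzero rows, so rank(MC) = 2.

2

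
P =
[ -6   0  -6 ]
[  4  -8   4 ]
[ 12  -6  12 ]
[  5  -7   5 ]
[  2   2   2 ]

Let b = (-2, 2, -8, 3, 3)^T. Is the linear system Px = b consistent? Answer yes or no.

Row reduce the augmented matrix [P | b].
R2 ← R2 + (2/3)·R1: [0, -8, 0, 2/3]
R3 ← R3 + (2)·R1: [0, -6, 0, -12]
R4 ← R4 + (5/6)·R1: [0, -7, 0, 4/3]
R5 ← R5 + (1/3)·R1: [0, 2, 0, 7/3]
R3 ← R3 − (3/4)·R2: [0, 0, 0, -25/2]
R4 ← R4 − (7/8)·R2: [0, 0, 0, 3/4]
R5 ← R5 + (1/4)·R2: [0, 0, 0, 5/2]
R4 ← R4 + (3/50)·R3: [0, 0, 0, 0]
R5 ← R5 + (1/5)·R3: [0, 0, 0, 0]
The echelon form has 3 nonzero rows; the last pivot sits in the augmented column, so rank(P) = 2 but rank([P|b]) = 3.
Since the ranks differ, the system is inconsistent.

no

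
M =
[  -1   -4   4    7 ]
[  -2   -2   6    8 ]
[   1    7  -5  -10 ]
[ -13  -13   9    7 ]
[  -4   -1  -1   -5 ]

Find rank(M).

Row reduce to echelon form.
R2 ← R2 − (2)·R1: [0, 6, -2, -6]
R3 ← R3 + R1: [0, 3, -1, -3]
R4 ← R4 − (13)·R1: [0, 39, -43, -84]
R5 ← R5 − (4)·R1: [0, 15, -17, -33]
R3 ← R3 − (1/2)·R2: [0, 0, 0, 0]
R4 ← R4 − (13/2)·R2: [0, 0, -30, -45]
R5 ← R5 − (5/2)·R2: [0, 0, -12, -18]
Swap R3 ↔ R4
R5 ← R5 − (2/5)·R3: [0, 0, 0, 0]
Echelon form has 3 nonzero rows, so rank(M) = 3.

3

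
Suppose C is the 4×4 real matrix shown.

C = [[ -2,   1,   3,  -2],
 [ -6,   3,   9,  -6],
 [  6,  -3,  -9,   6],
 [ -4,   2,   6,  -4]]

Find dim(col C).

1

Row reduce to echelon form.
R2 ← R2 − (3)·R1: [0, 0, 0, 0]
R3 ← R3 + (3)·R1: [0, 0, 0, 0]
R4 ← R4 − (2)·R1: [0, 0, 0, 0]
Echelon form has 1 nonzero row, so rank(C) = 1.
The column space has dimension equal to the rank: 1.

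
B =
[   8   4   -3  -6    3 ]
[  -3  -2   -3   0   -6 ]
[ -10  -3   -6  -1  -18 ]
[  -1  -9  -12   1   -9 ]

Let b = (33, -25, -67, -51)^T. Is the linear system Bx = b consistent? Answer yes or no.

Row reduce the augmented matrix [B | b].
R2 ← R2 + (3/8)·R1: [0, -1/2, -33/8, -9/4, -39/8, -101/8]
R3 ← R3 + (5/4)·R1: [0, 2, -39/4, -17/2, -57/4, -103/4]
R4 ← R4 + (1/8)·R1: [0, -17/2, -99/8, 1/4, -69/8, -375/8]
R3 ← R3 + (4)·R2: [0, 0, -105/4, -35/2, -135/4, -305/4]
R4 ← R4 − (17)·R2: [0, 0, 231/4, 77/2, 297/4, 671/4]
R4 ← R4 + (11/5)·R3: [0, 0, 0, 0, 0, 0]
The echelon form has 3 nonzero rows, and every pivot lies in the first 5 columns, so rank(B) = rank([B|b]) = 3.
The system is consistent.

yes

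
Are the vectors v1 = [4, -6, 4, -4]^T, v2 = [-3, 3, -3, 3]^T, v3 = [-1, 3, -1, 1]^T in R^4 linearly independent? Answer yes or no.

no

Form the matrix with these vectors as rows and row reduce.
R2 ← R2 + (3/4)·R1: [0, -3/2, 0, 0]
R3 ← R3 + (1/4)·R1: [0, 3/2, 0, 0]
R3 ← R3 + R2: [0, 0, 0, 0]
2 nonzero rows, so the 3 vectors span a space of dimension 2.
Since 2 < 3, the vectors are linearly dependent.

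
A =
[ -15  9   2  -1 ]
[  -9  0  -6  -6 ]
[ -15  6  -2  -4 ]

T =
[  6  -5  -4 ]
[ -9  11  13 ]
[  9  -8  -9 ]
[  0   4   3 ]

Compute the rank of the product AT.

First compute AT:
[[-153, 154, 156],
 [-108,  69,  72],
 [-162, 141, 144]]
Now row reduce the product.
R2 ← R2 − (12/17)·R1: [0, -675/17, -648/17]
R3 ← R3 − (18/17)·R1: [0, -375/17, -360/17]
R3 ← R3 − (5/9)·R2: [0, 0, 0]
2 nonzero rows, so rank(AT) = 2.

2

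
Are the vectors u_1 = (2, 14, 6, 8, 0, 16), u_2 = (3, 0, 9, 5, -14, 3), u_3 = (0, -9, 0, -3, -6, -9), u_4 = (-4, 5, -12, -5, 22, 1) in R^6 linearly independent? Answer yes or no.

Form the matrix with these vectors as rows and row reduce.
R2 ← R2 − (3/2)·R1: [0, -21, 0, -7, -14, -21]
R4 ← R4 + (2)·R1: [0, 33, 0, 11, 22, 33]
R3 ← R3 − (3/7)·R2: [0, 0, 0, 0, 0, 0]
R4 ← R4 + (11/7)·R2: [0, 0, 0, 0, 0, 0]
2 nonzero rows, so the 4 vectors span a space of dimension 2.
Since 2 < 4, the vectors are linearly dependent.

no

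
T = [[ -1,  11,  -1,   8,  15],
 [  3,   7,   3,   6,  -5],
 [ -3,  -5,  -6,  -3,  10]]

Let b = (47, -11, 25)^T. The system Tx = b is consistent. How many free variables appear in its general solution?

2

Row reduce the augmented matrix [T | b].
R2 ← R2 + (3)·R1: [0, 40, 0, 30, 40, 130]
R3 ← R3 − (3)·R1: [0, -38, -3, -27, -35, -116]
R3 ← R3 + (19/20)·R2: [0, 0, -3, 3/2, 3, 15/2]
The echelon form has 3 nonzero rows, and every pivot lies in the first 5 columns, so rank(T) = rank([T|b]) = 3.
The system is consistent.
Free variables = (unknowns) − (rank) = 5 − 3 = 2.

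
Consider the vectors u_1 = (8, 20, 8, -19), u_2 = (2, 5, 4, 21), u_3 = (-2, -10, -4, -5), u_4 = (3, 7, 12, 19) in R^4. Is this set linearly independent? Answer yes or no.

yes

Form the matrix with these vectors as rows and row reduce.
R2 ← R2 − (1/4)·R1: [0, 0, 2, 103/4]
R3 ← R3 + (1/4)·R1: [0, -5, -2, -39/4]
R4 ← R4 − (3/8)·R1: [0, -1/2, 9, 209/8]
Swap R2 ↔ R3
R4 ← R4 − (1/10)·R2: [0, 0, 46/5, 271/10]
R4 ← R4 − (23/5)·R3: [0, 0, 0, -1827/20]
4 nonzero rows, so the 4 vectors span a space of dimension 4.
Since 4 = 4, the vectors are linearly independent.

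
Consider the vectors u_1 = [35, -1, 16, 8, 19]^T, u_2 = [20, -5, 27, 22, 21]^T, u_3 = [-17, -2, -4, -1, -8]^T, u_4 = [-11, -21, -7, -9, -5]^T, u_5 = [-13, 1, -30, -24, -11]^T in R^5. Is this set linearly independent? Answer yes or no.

Form the matrix with these vectors as rows and row reduce.
R2 ← R2 − (4/7)·R1: [0, -31/7, 125/7, 122/7, 71/7]
R3 ← R3 + (17/35)·R1: [0, -87/35, 132/35, 101/35, 43/35]
R4 ← R4 + (11/35)·R1: [0, -746/35, -69/35, -227/35, 34/35]
R5 ← R5 + (13/35)·R1: [0, 22/35, -842/35, -736/35, -138/35]
R3 ← R3 − (87/155)·R2: [0, 0, -969/155, -1069/155, -692/155]
R4 ← R4 − (746/155)·R2: [0, 0, -13627/155, -14007/155, -7416/155]
R5 ← R5 + (22/155)·R2: [0, 0, -3336/155, -2876/155, -388/155]
R4 ← R4 − (13627/969)·R3: [0, 0, 0, 6416/969, 14476/969]
R5 ← R5 − (1112/323)·R3: [0, 0, 0, 1676/323, 4156/323]
R5 ← R5 − (1257/1604)·R4: [0, 0, 0, 0, 465/401]
5 nonzero rows, so the 5 vectors span a space of dimension 5.
Since 5 = 5, the vectors are linearly independent.

yes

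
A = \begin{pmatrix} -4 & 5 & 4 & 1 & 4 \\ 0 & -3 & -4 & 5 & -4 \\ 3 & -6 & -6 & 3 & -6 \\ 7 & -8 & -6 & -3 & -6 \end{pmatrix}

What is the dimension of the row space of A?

2

Row reduce to echelon form.
R3 ← R3 + (3/4)·R1: [0, -9/4, -3, 15/4, -3]
R4 ← R4 + (7/4)·R1: [0, 3/4, 1, -5/4, 1]
R3 ← R3 − (3/4)·R2: [0, 0, 0, 0, 0]
R4 ← R4 + (1/4)·R2: [0, 0, 0, 0, 0]
Echelon form has 2 nonzero rows, so rank(A) = 2.
The row space has dimension equal to the rank: 2.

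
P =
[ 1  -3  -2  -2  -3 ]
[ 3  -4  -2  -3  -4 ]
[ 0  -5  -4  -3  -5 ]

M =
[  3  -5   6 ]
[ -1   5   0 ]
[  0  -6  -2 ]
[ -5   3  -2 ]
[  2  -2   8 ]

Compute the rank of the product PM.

First compute PM:
[[ 10,  -8, -10],
 [ 20, -24,  -4],
 [ 10,   0, -26]]
Now row reduce the product.
R2 ← R2 − (2)·R1: [0, -8, 16]
R3 ← R3 − R1: [0, 8, -16]
R3 ← R3 + R2: [0, 0, 0]
2 nonzero rows, so rank(PM) = 2.

2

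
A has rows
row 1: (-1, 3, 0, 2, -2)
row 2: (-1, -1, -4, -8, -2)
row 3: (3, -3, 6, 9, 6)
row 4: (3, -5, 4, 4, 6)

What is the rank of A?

Row reduce to echelon form.
R2 ← R2 − R1: [0, -4, -4, -10, 0]
R3 ← R3 + (3)·R1: [0, 6, 6, 15, 0]
R4 ← R4 + (3)·R1: [0, 4, 4, 10, 0]
R3 ← R3 + (3/2)·R2: [0, 0, 0, 0, 0]
R4 ← R4 + R2: [0, 0, 0, 0, 0]
Echelon form has 2 nonzero rows, so rank(A) = 2.

2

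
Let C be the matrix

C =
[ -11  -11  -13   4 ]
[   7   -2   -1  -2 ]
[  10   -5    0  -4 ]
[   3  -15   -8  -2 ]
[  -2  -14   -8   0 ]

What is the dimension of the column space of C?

4

Row reduce to echelon form.
R2 ← R2 + (7/11)·R1: [0, -9, -102/11, 6/11]
R3 ← R3 + (10/11)·R1: [0, -15, -130/11, -4/11]
R4 ← R4 + (3/11)·R1: [0, -18, -127/11, -10/11]
R5 ← R5 − (2/11)·R1: [0, -12, -62/11, -8/11]
R3 ← R3 − (5/3)·R2: [0, 0, 40/11, -14/11]
R4 ← R4 − (2)·R2: [0, 0, 7, -2]
R5 ← R5 − (4/3)·R2: [0, 0, 74/11, -16/11]
R4 ← R4 − (77/40)·R3: [0, 0, 0, 9/20]
R5 ← R5 − (37/20)·R3: [0, 0, 0, 9/10]
R5 ← R5 − (2)·R4: [0, 0, 0, 0]
Echelon form has 4 nonzero rows, so rank(C) = 4.
The column space has dimension equal to the rank: 4.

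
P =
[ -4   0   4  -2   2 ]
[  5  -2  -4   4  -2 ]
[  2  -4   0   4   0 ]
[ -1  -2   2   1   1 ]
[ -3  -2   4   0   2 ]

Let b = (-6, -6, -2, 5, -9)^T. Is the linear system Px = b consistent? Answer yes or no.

Row reduce the augmented matrix [P | b].
R2 ← R2 + (5/4)·R1: [0, -2, 1, 3/2, 1/2, -27/2]
R3 ← R3 + (1/2)·R1: [0, -4, 2, 3, 1, -5]
R4 ← R4 − (1/4)·R1: [0, -2, 1, 3/2, 1/2, 13/2]
R5 ← R5 − (3/4)·R1: [0, -2, 1, 3/2, 1/2, -9/2]
R3 ← R3 − (2)·R2: [0, 0, 0, 0, 0, 22]
R4 ← R4 − R2: [0, 0, 0, 0, 0, 20]
R5 ← R5 − R2: [0, 0, 0, 0, 0, 9]
R4 ← R4 − (10/11)·R3: [0, 0, 0, 0, 0, 0]
R5 ← R5 − (9/22)·R3: [0, 0, 0, 0, 0, 0]
The echelon form has 3 nonzero rows; the last pivot sits in the augmented column, so rank(P) = 2 but rank([P|b]) = 3.
Since the ranks differ, the system is inconsistent.

no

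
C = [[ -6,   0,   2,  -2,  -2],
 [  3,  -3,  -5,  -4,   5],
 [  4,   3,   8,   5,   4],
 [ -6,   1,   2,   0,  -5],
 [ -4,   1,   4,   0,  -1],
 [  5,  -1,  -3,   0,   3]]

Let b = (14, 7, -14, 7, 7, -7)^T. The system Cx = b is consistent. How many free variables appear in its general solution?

2

Row reduce the augmented matrix [C | b].
R2 ← R2 + (1/2)·R1: [0, -3, -4, -5, 4, 14]
R3 ← R3 + (2/3)·R1: [0, 3, 28/3, 11/3, 8/3, -14/3]
R4 ← R4 − R1: [0, 1, 0, 2, -3, -7]
R5 ← R5 − (2/3)·R1: [0, 1, 8/3, 4/3, 1/3, -7/3]
R6 ← R6 + (5/6)·R1: [0, -1, -4/3, -5/3, 4/3, 14/3]
R3 ← R3 + R2: [0, 0, 16/3, -4/3, 20/3, 28/3]
R4 ← R4 + (1/3)·R2: [0, 0, -4/3, 1/3, -5/3, -7/3]
R5 ← R5 + (1/3)·R2: [0, 0, 4/3, -1/3, 5/3, 7/3]
R6 ← R6 − (1/3)·R2: [0, 0, 0, 0, 0, 0]
R4 ← R4 + (1/4)·R3: [0, 0, 0, 0, 0, 0]
R5 ← R5 − (1/4)·R3: [0, 0, 0, 0, 0, 0]
The echelon form has 3 nonzero rows, and every pivot lies in the first 5 columns, so rank(C) = rank([C|b]) = 3.
The system is consistent.
Free variables = (unknowns) − (rank) = 5 − 3 = 2.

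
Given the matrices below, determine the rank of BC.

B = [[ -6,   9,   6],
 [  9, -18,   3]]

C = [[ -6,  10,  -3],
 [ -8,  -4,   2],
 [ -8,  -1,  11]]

First compute BC:
[[-84, -102, 102],
 [ 66, 159, -30]]
Now row reduce the product.
R2 ← R2 + (11/14)·R1: [0, 552/7, 351/7]
2 nonzero rows, so rank(BC) = 2.

2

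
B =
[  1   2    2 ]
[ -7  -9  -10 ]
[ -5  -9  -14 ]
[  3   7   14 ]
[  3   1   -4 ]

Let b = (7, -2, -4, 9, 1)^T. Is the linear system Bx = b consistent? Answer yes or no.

no

Row reduce the augmented matrix [B | b].
R2 ← R2 + (7)·R1: [0, 5, 4, 47]
R3 ← R3 + (5)·R1: [0, 1, -4, 31]
R4 ← R4 − (3)·R1: [0, 1, 8, -12]
R5 ← R5 − (3)·R1: [0, -5, -10, -20]
R3 ← R3 − (1/5)·R2: [0, 0, -24/5, 108/5]
R4 ← R4 − (1/5)·R2: [0, 0, 36/5, -107/5]
R5 ← R5 + R2: [0, 0, -6, 27]
R4 ← R4 + (3/2)·R3: [0, 0, 0, 11]
R5 ← R5 − (5/4)·R3: [0, 0, 0, 0]
The echelon form has 4 nonzero rows; the last pivot sits in the augmented column, so rank(B) = 3 but rank([B|b]) = 4.
Since the ranks differ, the system is inconsistent.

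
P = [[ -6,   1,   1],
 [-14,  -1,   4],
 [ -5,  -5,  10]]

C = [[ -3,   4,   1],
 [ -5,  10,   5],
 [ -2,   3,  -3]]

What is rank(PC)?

First compute PC:
[[ 11, -11,  -4],
 [ 39, -54, -31],
 [ 20, -40, -60]]
Now row reduce the product.
R2 ← R2 − (39/11)·R1: [0, -15, -185/11]
R3 ← R3 − (20/11)·R1: [0, -20, -580/11]
R3 ← R3 − (4/3)·R2: [0, 0, -1000/33]
3 nonzero rows, so rank(PC) = 3.

3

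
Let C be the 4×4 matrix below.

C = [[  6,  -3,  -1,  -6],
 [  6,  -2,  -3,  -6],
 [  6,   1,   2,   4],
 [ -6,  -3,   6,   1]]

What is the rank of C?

Row reduce to echelon form.
R2 ← R2 − R1: [0, 1, -2, 0]
R3 ← R3 − R1: [0, 4, 3, 10]
R4 ← R4 + R1: [0, -6, 5, -5]
R3 ← R3 − (4)·R2: [0, 0, 11, 10]
R4 ← R4 + (6)·R2: [0, 0, -7, -5]
R4 ← R4 + (7/11)·R3: [0, 0, 0, 15/11]
Echelon form has 4 nonzero rows, so rank(C) = 4.

4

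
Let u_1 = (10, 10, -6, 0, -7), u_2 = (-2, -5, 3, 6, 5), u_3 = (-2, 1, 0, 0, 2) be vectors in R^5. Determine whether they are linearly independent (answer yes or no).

yes

Form the matrix with these vectors as rows and row reduce.
R2 ← R2 + (1/5)·R1: [0, -3, 9/5, 6, 18/5]
R3 ← R3 + (1/5)·R1: [0, 3, -6/5, 0, 3/5]
R3 ← R3 + R2: [0, 0, 3/5, 6, 21/5]
3 nonzero rows, so the 3 vectors span a space of dimension 3.
Since 3 = 3, the vectors are linearly independent.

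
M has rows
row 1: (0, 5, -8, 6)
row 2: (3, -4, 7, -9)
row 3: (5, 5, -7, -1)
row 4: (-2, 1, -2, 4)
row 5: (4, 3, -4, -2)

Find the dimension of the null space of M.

2

Row reduce to echelon form.
Swap R1 ↔ R2
R3 ← R3 − (5/3)·R1: [0, 35/3, -56/3, 14]
R4 ← R4 + (2/3)·R1: [0, -5/3, 8/3, -2]
R5 ← R5 − (4/3)·R1: [0, 25/3, -40/3, 10]
R3 ← R3 − (7/3)·R2: [0, 0, 0, 0]
R4 ← R4 + (1/3)·R2: [0, 0, 0, 0]
R5 ← R5 − (5/3)·R2: [0, 0, 0, 0]
2 nonzero rows, so rank(M) = 2.
M has 4 columns; by rank–nullity, nullity = 4 − 2 = 2.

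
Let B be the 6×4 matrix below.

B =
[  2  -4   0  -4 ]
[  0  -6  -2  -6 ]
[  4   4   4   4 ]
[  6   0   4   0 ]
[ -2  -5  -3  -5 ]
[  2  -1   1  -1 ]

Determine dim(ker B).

2

Row reduce to echelon form.
R3 ← R3 − (2)·R1: [0, 12, 4, 12]
R4 ← R4 − (3)·R1: [0, 12, 4, 12]
R5 ← R5 + R1: [0, -9, -3, -9]
R6 ← R6 − R1: [0, 3, 1, 3]
R3 ← R3 + (2)·R2: [0, 0, 0, 0]
R4 ← R4 + (2)·R2: [0, 0, 0, 0]
R5 ← R5 − (3/2)·R2: [0, 0, 0, 0]
R6 ← R6 + (1/2)·R2: [0, 0, 0, 0]
2 nonzero rows, so rank(B) = 2.
B has 4 columns; by rank–nullity, nullity = 4 − 2 = 2.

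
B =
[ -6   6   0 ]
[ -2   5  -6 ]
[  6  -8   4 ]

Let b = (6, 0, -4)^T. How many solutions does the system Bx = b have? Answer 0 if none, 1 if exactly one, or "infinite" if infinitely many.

0

Row reduce the augmented matrix [B | b].
R2 ← R2 − (1/3)·R1: [0, 3, -6, -2]
R3 ← R3 + R1: [0, -2, 4, 2]
R3 ← R3 + (2/3)·R2: [0, 0, 0, 2/3]
The echelon form has 3 nonzero rows; the last pivot sits in the augmented column, so rank(B) = 2 but rank([B|b]) = 3.
Since the ranks differ, the system is inconsistent.
It has no solutions.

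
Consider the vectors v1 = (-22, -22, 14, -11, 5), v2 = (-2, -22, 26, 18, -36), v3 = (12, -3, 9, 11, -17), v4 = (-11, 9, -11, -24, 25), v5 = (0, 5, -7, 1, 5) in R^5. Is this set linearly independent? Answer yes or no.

Form the matrix with these vectors as rows and row reduce.
R2 ← R2 − (1/11)·R1: [0, -20, 272/11, 19, -401/11]
R3 ← R3 + (6/11)·R1: [0, -15, 183/11, 5, -157/11]
R4 ← R4 − (1/2)·R1: [0, 20, -18, -37/2, 45/2]
R3 ← R3 − (3/4)·R2: [0, 0, -21/11, -37/4, 575/44]
R4 ← R4 + R2: [0, 0, 74/11, 1/2, -307/22]
R5 ← R5 + (1/4)·R2: [0, 0, -9/11, 23/4, -181/44]
R4 ← R4 + (74/21)·R3: [0, 0, 0, -674/21, 674/21]
R5 ← R5 − (3/7)·R3: [0, 0, 0, 68/7, -68/7]
R5 ← R5 + (102/337)·R4: [0, 0, 0, 0, 0]
4 nonzero rows, so the 5 vectors span a space of dimension 4.
Since 4 < 5, the vectors are linearly dependent.

no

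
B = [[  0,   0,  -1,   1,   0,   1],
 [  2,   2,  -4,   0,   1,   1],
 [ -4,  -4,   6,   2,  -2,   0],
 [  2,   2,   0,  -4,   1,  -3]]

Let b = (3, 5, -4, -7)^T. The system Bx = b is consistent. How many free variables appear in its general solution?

4

Row reduce the augmented matrix [B | b].
Swap R1 ↔ R2
R3 ← R3 + (2)·R1: [0, 0, -2, 2, 0, 2, 6]
R4 ← R4 − R1: [0, 0, 4, -4, 0, -4, -12]
R3 ← R3 − (2)·R2: [0, 0, 0, 0, 0, 0, 0]
R4 ← R4 + (4)·R2: [0, 0, 0, 0, 0, 0, 0]
The echelon form has 2 nonzero rows, and every pivot lies in the first 6 columns, so rank(B) = rank([B|b]) = 2.
The system is consistent.
Free variables = (unknowns) − (rank) = 6 − 2 = 4.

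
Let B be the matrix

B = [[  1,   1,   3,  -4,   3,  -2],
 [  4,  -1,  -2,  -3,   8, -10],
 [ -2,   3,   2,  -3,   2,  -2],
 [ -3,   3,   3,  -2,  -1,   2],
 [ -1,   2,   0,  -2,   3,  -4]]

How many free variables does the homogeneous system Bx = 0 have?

3

Row reduce to echelon form.
R2 ← R2 − (4)·R1: [0, -5, -14, 13, -4, -2]
R3 ← R3 + (2)·R1: [0, 5, 8, -11, 8, -6]
R4 ← R4 + (3)·R1: [0, 6, 12, -14, 8, -4]
R5 ← R5 + R1: [0, 3, 3, -6, 6, -6]
R3 ← R3 + R2: [0, 0, -6, 2, 4, -8]
R4 ← R4 + (6/5)·R2: [0, 0, -24/5, 8/5, 16/5, -32/5]
R5 ← R5 + (3/5)·R2: [0, 0, -27/5, 9/5, 18/5, -36/5]
R4 ← R4 − (4/5)·R3: [0, 0, 0, 0, 0, 0]
R5 ← R5 − (9/10)·R3: [0, 0, 0, 0, 0, 0]
3 nonzero rows, so rank(B) = 3.
B has 6 columns; by rank–nullity, nullity = 6 − 3 = 3.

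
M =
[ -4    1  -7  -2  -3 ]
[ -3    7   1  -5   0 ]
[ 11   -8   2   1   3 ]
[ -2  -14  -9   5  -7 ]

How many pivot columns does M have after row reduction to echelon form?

4

Row reduce to echelon form.
R2 ← R2 − (3/4)·R1: [0, 25/4, 25/4, -7/2, 9/4]
R3 ← R3 + (11/4)·R1: [0, -21/4, -69/4, -9/2, -21/4]
R4 ← R4 − (1/2)·R1: [0, -29/2, -11/2, 6, -11/2]
R3 ← R3 + (21/25)·R2: [0, 0, -12, -186/25, -84/25]
R4 ← R4 + (58/25)·R2: [0, 0, 9, -53/25, -7/25]
R4 ← R4 + (3/4)·R3: [0, 0, 0, -77/10, -14/5]
Echelon form has 4 nonzero rows, so rank(M) = 4.
Each nonzero row contributes one pivot column: 4 pivot columns.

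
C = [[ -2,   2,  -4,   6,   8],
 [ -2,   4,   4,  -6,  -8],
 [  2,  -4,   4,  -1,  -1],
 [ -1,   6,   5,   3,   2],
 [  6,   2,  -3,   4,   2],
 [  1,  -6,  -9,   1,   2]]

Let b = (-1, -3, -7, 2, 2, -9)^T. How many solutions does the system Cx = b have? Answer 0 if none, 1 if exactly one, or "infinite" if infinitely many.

Row reduce the augmented matrix [C | b].
R2 ← R2 − R1: [0, 2, 8, -12, -16, -2]
R3 ← R3 + R1: [0, -2, 0, 5, 7, -8]
R4 ← R4 − (1/2)·R1: [0, 5, 7, 0, -2, 5/2]
R5 ← R5 + (3)·R1: [0, 8, -15, 22, 26, -1]
R6 ← R6 + (1/2)·R1: [0, -5, -11, 4, 6, -19/2]
R3 ← R3 + R2: [0, 0, 8, -7, -9, -10]
R4 ← R4 − (5/2)·R2: [0, 0, -13, 30, 38, 15/2]
R5 ← R5 − (4)·R2: [0, 0, -47, 70, 90, 7]
R6 ← R6 + (5/2)·R2: [0, 0, 9, -26, -34, -29/2]
R4 ← R4 + (13/8)·R3: [0, 0, 0, 149/8, 187/8, -35/4]
R5 ← R5 + (47/8)·R3: [0, 0, 0, 231/8, 297/8, -207/4]
R6 ← R6 − (9/8)·R3: [0, 0, 0, -145/8, -191/8, -13/4]
R5 ← R5 − (231/149)·R4: [0, 0, 0, 0, 132/149, -11379/298]
R6 ← R6 + (145/149)·R4: [0, 0, 0, 0, -168/149, -1753/149]
R6 ← R6 + (14/11)·R5: [0, 0, 0, 0, 0, -664/11]
The echelon form has 6 nonzero rows; the last pivot sits in the augmented column, so rank(C) = 5 but rank([C|b]) = 6.
Since the ranks differ, the system is inconsistent.
It has no solutions.

0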